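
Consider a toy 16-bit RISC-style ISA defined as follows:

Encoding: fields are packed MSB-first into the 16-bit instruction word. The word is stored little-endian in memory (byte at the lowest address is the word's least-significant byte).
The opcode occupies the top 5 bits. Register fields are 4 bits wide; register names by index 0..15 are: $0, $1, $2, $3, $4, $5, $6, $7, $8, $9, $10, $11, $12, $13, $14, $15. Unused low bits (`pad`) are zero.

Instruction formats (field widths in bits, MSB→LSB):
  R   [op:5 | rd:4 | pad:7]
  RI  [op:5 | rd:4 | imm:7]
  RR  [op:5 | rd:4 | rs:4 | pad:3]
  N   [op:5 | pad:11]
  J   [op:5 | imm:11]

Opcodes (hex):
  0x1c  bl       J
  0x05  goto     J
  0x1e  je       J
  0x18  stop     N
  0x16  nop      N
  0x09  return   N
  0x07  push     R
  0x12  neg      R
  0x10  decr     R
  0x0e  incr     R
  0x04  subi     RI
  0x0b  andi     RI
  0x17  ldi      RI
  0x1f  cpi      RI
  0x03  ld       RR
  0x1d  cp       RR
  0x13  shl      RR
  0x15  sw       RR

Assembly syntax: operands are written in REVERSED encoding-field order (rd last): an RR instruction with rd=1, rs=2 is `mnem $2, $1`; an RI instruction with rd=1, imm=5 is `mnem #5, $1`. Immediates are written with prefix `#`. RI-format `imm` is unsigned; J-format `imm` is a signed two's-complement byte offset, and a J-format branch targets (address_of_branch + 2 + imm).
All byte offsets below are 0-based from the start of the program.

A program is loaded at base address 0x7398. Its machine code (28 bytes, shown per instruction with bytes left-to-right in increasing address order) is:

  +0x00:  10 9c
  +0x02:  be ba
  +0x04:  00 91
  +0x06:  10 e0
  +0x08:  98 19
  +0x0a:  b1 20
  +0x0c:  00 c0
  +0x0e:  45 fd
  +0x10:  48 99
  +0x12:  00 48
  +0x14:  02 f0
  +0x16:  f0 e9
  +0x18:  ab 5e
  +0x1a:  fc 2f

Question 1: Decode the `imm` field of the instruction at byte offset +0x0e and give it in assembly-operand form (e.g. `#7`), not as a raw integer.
#69

[0e] 45 fd → 0xfd45
  top 5b → 0x1f → cpi [RI]
  rd@[10:7]=0xa ⇒ $10
  imm@[6:0]=0x45 ⇒ #69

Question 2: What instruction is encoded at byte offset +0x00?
shl $2, $8

[00] 10 9c → 0x9c10
  opcode bits[15:11]=0x13: shl/RR
  [10:7] rd=8 = $8
  [6:3] rs=2 = $2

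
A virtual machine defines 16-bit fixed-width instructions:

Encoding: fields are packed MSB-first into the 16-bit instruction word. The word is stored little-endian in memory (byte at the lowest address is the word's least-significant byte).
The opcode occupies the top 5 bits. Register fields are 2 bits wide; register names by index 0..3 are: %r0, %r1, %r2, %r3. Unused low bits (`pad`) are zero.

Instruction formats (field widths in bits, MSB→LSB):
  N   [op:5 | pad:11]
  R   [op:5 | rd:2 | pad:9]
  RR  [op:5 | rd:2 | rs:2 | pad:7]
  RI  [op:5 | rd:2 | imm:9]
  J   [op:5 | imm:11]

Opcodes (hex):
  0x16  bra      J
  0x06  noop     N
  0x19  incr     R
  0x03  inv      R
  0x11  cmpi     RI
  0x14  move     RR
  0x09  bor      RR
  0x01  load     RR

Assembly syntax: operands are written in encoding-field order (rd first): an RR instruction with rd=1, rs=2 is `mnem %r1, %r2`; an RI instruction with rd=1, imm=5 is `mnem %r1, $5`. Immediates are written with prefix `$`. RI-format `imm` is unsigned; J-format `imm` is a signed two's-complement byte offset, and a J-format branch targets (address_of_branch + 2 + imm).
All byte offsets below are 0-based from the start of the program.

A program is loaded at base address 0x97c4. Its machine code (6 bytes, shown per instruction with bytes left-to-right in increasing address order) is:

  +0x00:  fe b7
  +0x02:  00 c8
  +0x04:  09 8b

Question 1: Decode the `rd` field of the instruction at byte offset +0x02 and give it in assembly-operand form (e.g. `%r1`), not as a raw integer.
%r0

[02] 00 c8 → 0xc800
  top 5b → 0x19 → incr [R]
  rd: (w>>9)&0x3=0x0 → %r0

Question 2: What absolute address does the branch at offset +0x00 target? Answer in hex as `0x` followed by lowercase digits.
@+00  little-endian(fe b7) = 0xb7fe
  opcode bits[15:11]=0x16: bra/J
  imm@[10:0]=0x7fe (s11→-2) ⇒ $-2
  target = base 0x97c4 + off 0x00 + 2 + imm -2 = 0x97c4

0x97c4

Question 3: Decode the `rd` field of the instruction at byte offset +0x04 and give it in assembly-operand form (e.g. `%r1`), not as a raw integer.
%r1

@+04  little-endian(09 8b) = 0x8b09
  opcode bits[15:11]=0x11: cmpi/RI
  rd@[10:9]=0x1 ⇒ %r1
  imm@[8:0]=0x109 ⇒ $265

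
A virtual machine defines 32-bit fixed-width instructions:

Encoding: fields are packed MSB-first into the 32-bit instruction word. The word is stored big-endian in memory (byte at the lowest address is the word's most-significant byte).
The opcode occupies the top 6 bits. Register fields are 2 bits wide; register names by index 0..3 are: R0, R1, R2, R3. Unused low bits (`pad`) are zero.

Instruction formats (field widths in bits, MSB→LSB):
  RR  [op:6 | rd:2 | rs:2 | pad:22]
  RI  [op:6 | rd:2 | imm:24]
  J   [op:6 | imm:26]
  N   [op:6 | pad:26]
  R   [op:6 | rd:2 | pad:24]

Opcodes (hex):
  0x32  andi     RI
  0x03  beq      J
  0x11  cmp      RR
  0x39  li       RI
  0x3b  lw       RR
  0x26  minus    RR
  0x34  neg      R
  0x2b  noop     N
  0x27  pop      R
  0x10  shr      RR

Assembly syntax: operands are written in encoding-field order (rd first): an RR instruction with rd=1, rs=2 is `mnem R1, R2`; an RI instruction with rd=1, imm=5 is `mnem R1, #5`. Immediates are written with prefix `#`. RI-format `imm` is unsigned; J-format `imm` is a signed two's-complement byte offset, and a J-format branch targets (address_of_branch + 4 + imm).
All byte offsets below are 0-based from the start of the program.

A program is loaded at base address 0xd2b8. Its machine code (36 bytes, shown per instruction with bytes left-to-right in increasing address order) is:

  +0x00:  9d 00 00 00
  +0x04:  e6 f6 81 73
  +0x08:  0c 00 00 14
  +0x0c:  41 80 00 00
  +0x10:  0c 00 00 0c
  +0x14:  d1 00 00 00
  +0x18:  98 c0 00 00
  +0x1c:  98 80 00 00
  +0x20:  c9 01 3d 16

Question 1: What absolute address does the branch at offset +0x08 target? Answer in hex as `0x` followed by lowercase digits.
0xd2d8

@+08  big-endian(0c 00 00 14) = 0x0c000014
  op=0x0c000014>>26=0x3 ⇒ beq (J)
  imm@[25:0]=0x14 ⇒ #20
  target = base 0xd2b8 + off 0x08 + 4 + imm 20 = 0xd2d8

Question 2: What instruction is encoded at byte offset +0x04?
+0x04: e6 f6 81 73 ⇒ word 0xe6f68173 (big)
  top 6b → 0x39 → li [RI]
  rd: (w>>24)&0x3=0x2 → R2
  imm: (w>>0)&0xffffff=0xf68173 → #16154995

li R2, #16154995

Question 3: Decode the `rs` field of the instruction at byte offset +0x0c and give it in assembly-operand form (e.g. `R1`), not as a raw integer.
R2

off 0x0c: read 41 80 00 00 as big → 0x41800000
  op=0x41800000>>26=0x10 ⇒ shr (RR)
  rd: (w>>24)&0x3=0x1 → R1
  rs: (w>>22)&0x3=0x2 → R2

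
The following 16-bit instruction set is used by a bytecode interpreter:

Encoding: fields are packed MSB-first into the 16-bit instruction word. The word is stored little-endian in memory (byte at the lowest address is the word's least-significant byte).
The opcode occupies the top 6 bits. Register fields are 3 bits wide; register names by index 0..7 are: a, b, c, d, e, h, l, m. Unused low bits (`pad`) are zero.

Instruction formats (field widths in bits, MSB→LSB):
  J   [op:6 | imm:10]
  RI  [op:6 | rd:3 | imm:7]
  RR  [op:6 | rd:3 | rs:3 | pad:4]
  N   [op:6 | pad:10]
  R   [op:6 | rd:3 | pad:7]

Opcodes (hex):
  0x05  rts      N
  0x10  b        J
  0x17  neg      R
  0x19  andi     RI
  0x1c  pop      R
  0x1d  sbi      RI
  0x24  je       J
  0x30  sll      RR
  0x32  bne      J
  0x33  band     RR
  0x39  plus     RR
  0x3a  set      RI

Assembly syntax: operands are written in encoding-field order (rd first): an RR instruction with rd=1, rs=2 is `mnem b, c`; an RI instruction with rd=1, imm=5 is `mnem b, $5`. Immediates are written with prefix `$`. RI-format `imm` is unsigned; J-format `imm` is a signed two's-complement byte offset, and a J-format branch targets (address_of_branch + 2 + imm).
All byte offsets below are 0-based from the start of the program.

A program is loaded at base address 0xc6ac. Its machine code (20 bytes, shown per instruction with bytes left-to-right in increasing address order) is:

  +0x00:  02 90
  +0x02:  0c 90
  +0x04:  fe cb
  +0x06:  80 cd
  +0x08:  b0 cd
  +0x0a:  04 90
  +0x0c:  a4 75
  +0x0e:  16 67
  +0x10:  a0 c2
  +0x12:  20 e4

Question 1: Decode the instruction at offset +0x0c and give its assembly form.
sbi d, $36

@+0c  little-endian(a4 75) = 0x75a4
  op=0x75a4>>10=0x1d ⇒ sbi (RI)
  rd: (w>>7)&0x7=0x3 → d
  imm: (w>>0)&0x7f=0x24 → $36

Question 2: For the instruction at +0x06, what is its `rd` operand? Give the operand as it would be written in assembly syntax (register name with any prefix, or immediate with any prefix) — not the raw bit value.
+0x06: 80 cd ⇒ word 0xcd80 (little)
  op=0xcd80>>10=0x33 ⇒ band (RR)
  rd: (w>>7)&0x7=0x3 → d
  rs: (w>>4)&0x7=0x0 → a

d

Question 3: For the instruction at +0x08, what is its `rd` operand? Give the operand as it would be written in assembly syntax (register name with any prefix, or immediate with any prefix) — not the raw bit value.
off 0x08: read b0 cd as little → 0xcdb0
  top 6b → 0x33 → band [RR]
  rd: (w>>7)&0x7=0x3 → d
  rs: (w>>4)&0x7=0x3 → d

d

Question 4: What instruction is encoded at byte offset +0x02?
off 0x02: read 0c 90 as little → 0x900c
  top 6b → 0x24 → je [J]
  imm: (w>>0)&0x3ff=0xc → $12

je $12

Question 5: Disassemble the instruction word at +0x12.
plus a, c

@+12  little-endian(20 e4) = 0xe420
  top 6b → 0x39 → plus [RR]
  rd@[9:7]=0x0 ⇒ a
  rs@[6:4]=0x2 ⇒ c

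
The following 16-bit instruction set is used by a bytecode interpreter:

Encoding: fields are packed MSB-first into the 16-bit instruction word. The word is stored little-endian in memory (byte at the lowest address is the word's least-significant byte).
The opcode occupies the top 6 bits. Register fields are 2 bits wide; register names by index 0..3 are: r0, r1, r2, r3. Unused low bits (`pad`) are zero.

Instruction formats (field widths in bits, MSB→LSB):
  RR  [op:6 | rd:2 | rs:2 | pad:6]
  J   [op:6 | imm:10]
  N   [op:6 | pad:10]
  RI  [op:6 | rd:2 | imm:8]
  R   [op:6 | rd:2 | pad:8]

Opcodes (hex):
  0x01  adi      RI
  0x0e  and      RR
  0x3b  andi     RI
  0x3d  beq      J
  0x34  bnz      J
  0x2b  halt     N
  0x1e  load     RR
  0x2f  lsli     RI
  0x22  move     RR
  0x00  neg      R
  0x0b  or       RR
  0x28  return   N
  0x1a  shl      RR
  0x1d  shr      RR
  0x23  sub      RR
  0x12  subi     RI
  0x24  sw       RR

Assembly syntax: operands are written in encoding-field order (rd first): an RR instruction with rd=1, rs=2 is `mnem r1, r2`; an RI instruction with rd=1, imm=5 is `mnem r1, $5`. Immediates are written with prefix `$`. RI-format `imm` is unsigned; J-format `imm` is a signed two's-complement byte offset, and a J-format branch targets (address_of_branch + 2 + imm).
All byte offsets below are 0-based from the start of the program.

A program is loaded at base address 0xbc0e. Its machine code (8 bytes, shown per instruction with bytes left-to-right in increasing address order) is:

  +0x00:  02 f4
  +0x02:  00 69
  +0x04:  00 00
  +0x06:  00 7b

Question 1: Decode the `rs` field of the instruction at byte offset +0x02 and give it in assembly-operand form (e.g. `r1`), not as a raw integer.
@+02  little-endian(00 69) = 0x6900
  opcode bits[15:10]=0x1a: shl/RR
  rd: (w>>8)&0x3=0x1 → r1
  rs: (w>>6)&0x3=0x0 → r0

r0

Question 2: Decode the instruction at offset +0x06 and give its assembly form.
load r3, r0

[06] 00 7b → 0x7b00
  op=0x7b00>>10=0x1e ⇒ load (RR)
  rd: (w>>8)&0x3=0x3 → r3
  rs: (w>>6)&0x3=0x0 → r0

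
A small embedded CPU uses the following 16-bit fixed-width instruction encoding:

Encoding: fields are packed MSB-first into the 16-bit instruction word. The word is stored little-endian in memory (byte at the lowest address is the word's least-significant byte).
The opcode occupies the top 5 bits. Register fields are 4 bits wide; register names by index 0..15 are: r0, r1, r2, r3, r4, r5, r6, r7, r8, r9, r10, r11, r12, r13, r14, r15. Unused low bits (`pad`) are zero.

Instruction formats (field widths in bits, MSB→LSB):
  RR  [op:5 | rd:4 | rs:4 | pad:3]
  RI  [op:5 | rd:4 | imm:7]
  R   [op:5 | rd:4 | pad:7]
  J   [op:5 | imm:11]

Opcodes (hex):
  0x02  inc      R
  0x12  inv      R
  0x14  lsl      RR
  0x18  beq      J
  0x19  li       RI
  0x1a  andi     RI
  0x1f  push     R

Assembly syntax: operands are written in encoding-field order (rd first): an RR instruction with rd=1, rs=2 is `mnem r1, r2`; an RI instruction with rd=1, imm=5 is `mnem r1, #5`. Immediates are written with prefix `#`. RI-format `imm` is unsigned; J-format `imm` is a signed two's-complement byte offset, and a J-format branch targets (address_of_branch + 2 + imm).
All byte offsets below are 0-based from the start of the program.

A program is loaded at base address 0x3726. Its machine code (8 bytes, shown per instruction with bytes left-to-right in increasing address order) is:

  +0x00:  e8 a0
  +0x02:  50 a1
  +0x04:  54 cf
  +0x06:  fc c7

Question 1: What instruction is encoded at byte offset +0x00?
lsl r1, r13

@+00  little-endian(e8 a0) = 0xa0e8
  top 5b → 0x14 → lsl [RR]
  rd: (w>>7)&0xf=0x1 → r1
  rs: (w>>3)&0xf=0xd → r13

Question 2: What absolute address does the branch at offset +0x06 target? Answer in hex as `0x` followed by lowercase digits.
off 0x06: read fc c7 as little → 0xc7fc
  op=0xc7fc>>11=0x18 ⇒ beq (J)
  imm@[10:0]=0x7fc (s11→-4) ⇒ #-4
  target = base 0x3726 + off 0x06 + 2 + imm -4 = 0x372a

0x372a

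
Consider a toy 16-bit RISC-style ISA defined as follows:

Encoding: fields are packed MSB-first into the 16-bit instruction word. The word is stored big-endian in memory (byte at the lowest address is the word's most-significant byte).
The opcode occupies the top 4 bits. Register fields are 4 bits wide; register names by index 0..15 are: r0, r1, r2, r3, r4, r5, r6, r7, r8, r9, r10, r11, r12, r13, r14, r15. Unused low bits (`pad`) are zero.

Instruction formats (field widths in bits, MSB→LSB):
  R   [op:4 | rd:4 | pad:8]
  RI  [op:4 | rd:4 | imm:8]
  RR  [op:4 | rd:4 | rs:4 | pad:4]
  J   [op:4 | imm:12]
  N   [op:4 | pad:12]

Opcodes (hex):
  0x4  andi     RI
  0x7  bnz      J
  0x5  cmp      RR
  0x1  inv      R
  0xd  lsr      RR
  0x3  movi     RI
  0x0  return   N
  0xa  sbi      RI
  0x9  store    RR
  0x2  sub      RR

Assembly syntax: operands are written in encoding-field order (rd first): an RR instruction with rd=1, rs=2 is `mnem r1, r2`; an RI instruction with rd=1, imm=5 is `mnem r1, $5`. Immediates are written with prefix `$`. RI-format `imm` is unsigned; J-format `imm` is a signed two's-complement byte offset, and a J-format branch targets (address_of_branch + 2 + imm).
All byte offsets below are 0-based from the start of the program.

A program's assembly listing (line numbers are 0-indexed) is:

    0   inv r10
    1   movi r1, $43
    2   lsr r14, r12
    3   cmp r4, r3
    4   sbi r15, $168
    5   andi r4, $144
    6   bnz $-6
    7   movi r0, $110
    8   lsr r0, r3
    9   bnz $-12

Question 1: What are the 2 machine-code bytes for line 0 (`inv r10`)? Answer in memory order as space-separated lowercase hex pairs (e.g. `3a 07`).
1a 00

L0: inv op=0x1:4|rd=10:4|pad=0:8 ⇒ 0x1a00 ⇒ big 1a 00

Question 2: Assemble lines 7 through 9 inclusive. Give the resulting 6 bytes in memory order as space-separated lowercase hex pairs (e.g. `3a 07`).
30 6e d0 30 7f f4

7. movi fields op=0x3:4|rd=0:4|imm=110:8 → word 306eh → 30 6e
8. lsr fields op=0xd:4|rd=0:4|rs=3:4|pad=0:4 → word d030h → d0 30
9. bnz fields op=0x7:4|imm=-12:12 → word 7ff4h → 7f f4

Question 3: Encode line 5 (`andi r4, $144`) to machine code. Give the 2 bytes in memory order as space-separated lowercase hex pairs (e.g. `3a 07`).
44 90

5. andi fields op=0x4:4|rd=4:4|imm=144:8 → word 4490h → 44 90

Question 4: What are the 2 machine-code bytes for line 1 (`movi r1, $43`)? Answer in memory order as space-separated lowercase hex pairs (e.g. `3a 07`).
31 2b

line 1 (movi): pack op=0x3:4|rd=1:4|imm=43:8 = 0x312b; big→ 31 2b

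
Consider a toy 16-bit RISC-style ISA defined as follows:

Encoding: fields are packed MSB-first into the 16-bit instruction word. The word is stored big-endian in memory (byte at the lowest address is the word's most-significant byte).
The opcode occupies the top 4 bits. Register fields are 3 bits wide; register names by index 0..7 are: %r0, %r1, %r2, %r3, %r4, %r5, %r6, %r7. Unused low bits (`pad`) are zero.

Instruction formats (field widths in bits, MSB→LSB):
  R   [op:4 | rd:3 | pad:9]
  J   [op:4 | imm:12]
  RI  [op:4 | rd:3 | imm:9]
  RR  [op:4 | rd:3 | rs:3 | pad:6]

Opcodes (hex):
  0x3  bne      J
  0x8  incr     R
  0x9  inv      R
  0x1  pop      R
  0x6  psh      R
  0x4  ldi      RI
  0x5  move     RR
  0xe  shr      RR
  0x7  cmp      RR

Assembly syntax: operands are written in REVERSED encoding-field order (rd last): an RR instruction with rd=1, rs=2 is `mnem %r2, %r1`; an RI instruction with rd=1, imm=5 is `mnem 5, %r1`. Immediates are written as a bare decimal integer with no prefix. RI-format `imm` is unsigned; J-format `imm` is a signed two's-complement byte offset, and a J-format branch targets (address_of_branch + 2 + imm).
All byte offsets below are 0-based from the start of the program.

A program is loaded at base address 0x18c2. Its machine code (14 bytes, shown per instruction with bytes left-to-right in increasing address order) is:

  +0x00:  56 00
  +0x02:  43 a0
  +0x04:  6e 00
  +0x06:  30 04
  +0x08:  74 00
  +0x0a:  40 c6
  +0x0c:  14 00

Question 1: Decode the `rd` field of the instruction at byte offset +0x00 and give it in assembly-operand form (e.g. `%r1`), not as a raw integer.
%r3

off 0x00: read 56 00 as big → 0x5600
  opcode bits[15:12]=0x5: move/RR
  rd@[11:9]=0x3 ⇒ %r3
  rs@[8:6]=0x0 ⇒ %r0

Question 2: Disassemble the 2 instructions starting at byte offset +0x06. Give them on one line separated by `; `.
bne 4; cmp %r0, %r2

off 0x06: read 30 04 as big → 0x3004
  top 4b → 0x3 → bne [J]
  [11:0] imm=4 = 4
off 0x08: read 74 00 as big → 0x7400
  top 4b → 0x7 → cmp [RR]
  [11:9] rd=2 = %r2
  [8:6] rs=0 = %r0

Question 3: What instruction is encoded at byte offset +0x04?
off 0x04: read 6e 00 as big → 0x6e00
  op=0x6e00>>12=0x6 ⇒ psh (R)
  [11:9] rd=7 = %r7

psh %r7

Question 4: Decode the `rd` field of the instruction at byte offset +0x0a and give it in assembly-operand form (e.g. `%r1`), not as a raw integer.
%r0

[0a] 40 c6 → 0x40c6
  top 4b → 0x4 → ldi [RI]
  rd@[11:9]=0x0 ⇒ %r0
  imm@[8:0]=0xc6 ⇒ 198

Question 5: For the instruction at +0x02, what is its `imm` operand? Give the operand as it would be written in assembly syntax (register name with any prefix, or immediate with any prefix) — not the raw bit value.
416

@+02  big-endian(43 a0) = 0x43a0
  top 4b → 0x4 → ldi [RI]
  [11:9] rd=1 = %r1
  [8:0] imm=416 = 416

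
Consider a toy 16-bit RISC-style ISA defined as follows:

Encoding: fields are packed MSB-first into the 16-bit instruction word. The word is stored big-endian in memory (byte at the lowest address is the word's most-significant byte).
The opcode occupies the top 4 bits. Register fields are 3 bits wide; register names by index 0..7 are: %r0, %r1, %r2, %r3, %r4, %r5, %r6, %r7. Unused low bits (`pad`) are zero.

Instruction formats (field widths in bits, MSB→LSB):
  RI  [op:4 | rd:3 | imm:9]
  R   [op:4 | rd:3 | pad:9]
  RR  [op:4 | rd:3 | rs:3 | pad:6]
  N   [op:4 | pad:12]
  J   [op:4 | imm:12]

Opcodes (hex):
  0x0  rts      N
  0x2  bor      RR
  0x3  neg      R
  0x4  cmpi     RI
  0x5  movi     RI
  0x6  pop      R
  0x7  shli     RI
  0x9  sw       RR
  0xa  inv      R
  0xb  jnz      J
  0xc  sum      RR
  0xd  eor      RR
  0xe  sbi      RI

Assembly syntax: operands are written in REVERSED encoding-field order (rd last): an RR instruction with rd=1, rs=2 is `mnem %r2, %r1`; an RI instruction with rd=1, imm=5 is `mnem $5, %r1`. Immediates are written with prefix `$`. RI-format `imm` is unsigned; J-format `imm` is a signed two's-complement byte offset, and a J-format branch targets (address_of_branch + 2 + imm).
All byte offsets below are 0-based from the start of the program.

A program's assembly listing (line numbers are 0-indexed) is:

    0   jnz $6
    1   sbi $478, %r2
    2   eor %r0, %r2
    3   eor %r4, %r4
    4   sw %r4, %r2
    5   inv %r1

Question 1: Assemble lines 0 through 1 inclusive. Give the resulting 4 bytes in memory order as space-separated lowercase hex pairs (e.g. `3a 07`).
line 0 (jnz): pack op=0xb:4|imm=6:12 = 0xb006; big→ b0 06
line 1 (sbi): pack op=0xe:4|rd=2:3|imm=478:9 = 0xe5de; big→ e5 de

b0 06 e5 de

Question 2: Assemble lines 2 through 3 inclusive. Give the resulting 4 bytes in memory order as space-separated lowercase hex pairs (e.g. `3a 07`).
L2: eor op=0xd:4|rd=2:3|rs=0:3|pad=0:6 ⇒ 0xd400 ⇒ big d4 00
L3: eor op=0xd:4|rd=4:3|rs=4:3|pad=0:6 ⇒ 0xd900 ⇒ big d9 00

d4 00 d9 00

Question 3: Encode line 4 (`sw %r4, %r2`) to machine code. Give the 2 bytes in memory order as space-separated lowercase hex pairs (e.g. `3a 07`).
L4: sw op=0x9:4|rd=2:3|rs=4:3|pad=0:6 ⇒ 0x9500 ⇒ big 95 00

95 00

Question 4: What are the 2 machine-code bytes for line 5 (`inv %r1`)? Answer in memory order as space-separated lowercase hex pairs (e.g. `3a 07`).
a2 00

5. inv fields op=0xa:4|rd=1:3|pad=0:9 → word a200h → a2 00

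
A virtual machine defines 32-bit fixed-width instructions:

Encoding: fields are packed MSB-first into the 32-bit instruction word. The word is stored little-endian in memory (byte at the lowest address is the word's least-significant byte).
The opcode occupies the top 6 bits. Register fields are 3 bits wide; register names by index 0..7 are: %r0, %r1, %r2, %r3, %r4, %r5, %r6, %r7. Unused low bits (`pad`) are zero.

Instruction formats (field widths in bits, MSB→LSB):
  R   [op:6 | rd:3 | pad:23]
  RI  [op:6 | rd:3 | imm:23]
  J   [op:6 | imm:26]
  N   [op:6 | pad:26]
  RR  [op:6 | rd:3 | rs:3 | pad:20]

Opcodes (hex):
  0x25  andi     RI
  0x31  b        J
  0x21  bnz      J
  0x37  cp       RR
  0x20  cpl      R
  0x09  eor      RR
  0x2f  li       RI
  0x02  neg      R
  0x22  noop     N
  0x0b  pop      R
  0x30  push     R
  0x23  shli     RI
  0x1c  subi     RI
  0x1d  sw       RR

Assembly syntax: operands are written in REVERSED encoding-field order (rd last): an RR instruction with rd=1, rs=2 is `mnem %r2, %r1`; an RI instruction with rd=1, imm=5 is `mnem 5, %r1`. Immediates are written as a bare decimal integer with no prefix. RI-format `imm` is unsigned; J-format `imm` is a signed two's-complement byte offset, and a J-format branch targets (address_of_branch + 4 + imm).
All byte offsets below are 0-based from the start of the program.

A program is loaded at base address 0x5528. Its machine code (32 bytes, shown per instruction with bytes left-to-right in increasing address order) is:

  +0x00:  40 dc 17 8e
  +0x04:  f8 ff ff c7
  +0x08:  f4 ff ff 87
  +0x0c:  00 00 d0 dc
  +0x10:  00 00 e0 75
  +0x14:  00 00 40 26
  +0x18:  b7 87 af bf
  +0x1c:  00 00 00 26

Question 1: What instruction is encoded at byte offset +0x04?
@+04  little-endian(f8 ff ff c7) = 0xc7fffff8
  opcode bits[31:26]=0x31: b/J
  imm@[25:0]=0x3fffff8 (s26→-8) ⇒ -8

b -8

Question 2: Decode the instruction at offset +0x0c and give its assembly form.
cp %r5, %r1

@+0c  little-endian(00 00 d0 dc) = 0xdcd00000
  opcode bits[31:26]=0x37: cp/RR
  [25:23] rd=1 = %r1
  [22:20] rs=5 = %r5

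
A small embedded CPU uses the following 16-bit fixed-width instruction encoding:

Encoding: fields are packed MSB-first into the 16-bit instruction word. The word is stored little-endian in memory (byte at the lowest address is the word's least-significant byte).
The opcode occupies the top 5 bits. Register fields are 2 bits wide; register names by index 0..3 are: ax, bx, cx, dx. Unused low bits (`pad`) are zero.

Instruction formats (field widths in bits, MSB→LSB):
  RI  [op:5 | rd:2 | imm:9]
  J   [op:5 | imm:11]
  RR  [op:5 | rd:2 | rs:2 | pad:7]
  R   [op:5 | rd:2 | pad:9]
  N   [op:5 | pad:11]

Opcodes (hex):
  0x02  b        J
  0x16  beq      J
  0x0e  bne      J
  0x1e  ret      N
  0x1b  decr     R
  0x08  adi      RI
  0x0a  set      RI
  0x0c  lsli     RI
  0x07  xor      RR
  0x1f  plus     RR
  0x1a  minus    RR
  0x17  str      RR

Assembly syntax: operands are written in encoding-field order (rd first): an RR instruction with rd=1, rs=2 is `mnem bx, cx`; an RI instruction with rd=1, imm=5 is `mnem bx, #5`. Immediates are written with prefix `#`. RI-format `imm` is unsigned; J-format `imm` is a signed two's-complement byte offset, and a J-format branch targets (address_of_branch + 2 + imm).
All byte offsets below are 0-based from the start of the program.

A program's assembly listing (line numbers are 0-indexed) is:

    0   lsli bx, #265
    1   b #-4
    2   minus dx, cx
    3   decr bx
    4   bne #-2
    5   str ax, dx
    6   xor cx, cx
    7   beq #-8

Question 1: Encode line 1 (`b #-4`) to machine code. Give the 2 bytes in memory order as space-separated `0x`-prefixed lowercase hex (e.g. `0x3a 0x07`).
line 1 (b): pack op=0x2:5|imm=-4:11 = 0x17fc; little→ fc 17

0xfc 0x17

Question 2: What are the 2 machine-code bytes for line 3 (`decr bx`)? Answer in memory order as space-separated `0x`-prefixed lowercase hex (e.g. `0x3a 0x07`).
L3: decr op=0x1b:5|rd=1:2|pad=0:9 ⇒ 0xda00 ⇒ little 00 da

0x00 0xda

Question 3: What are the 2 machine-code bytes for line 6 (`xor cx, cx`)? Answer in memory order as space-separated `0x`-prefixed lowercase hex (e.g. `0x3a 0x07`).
line 6 (xor): pack op=0x7:5|rd=2:2|rs=2:2|pad=0:7 = 0x3d00; little→ 00 3d

0x00 0x3d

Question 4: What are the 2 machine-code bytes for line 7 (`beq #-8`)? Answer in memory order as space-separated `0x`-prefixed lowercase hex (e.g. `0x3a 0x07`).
L7: beq op=0x16:5|imm=-8:11 ⇒ 0xb7f8 ⇒ little f8 b7

0xf8 0xb7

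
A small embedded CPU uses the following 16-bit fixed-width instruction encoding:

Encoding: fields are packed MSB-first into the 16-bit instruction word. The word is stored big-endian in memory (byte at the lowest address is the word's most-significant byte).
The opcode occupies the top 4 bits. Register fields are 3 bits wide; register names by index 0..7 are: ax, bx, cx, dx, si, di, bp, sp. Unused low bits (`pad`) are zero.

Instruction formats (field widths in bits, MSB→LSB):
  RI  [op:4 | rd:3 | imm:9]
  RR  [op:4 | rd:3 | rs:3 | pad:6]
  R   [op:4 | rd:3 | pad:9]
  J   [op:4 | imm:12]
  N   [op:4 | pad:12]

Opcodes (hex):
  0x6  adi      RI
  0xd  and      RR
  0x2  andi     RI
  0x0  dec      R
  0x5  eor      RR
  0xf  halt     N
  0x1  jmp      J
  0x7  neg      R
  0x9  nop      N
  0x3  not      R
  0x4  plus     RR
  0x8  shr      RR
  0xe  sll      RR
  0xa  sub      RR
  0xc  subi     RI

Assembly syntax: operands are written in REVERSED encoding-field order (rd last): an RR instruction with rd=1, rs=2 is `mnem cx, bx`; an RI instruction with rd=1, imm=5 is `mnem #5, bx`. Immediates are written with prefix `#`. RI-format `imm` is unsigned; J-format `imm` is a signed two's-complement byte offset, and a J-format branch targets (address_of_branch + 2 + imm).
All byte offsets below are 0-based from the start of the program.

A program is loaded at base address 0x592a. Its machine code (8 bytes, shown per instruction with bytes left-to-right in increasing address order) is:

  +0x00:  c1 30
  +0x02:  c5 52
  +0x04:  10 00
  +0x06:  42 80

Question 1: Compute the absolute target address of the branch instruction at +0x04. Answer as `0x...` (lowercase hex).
0x5930

off 0x04: read 10 00 as big → 0x1000
  top 4b → 0x1 → jmp [J]
  [11:0] imm=0 = #0
  target = base 0x592a + off 0x04 + 2 + imm 0 = 0x5930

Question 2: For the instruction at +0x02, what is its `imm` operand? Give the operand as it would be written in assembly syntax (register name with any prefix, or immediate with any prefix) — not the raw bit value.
#338

+0x02: c5 52 ⇒ word 0xc552 (big)
  opcode bits[15:12]=0xc: subi/RI
  rd: (w>>9)&0x7=0x2 → cx
  imm: (w>>0)&0x1ff=0x152 → #338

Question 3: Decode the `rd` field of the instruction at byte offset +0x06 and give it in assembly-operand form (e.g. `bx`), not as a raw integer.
[06] 42 80 → 0x4280
  opcode bits[15:12]=0x4: plus/RR
  [11:9] rd=1 = bx
  [8:6] rs=2 = cx

bx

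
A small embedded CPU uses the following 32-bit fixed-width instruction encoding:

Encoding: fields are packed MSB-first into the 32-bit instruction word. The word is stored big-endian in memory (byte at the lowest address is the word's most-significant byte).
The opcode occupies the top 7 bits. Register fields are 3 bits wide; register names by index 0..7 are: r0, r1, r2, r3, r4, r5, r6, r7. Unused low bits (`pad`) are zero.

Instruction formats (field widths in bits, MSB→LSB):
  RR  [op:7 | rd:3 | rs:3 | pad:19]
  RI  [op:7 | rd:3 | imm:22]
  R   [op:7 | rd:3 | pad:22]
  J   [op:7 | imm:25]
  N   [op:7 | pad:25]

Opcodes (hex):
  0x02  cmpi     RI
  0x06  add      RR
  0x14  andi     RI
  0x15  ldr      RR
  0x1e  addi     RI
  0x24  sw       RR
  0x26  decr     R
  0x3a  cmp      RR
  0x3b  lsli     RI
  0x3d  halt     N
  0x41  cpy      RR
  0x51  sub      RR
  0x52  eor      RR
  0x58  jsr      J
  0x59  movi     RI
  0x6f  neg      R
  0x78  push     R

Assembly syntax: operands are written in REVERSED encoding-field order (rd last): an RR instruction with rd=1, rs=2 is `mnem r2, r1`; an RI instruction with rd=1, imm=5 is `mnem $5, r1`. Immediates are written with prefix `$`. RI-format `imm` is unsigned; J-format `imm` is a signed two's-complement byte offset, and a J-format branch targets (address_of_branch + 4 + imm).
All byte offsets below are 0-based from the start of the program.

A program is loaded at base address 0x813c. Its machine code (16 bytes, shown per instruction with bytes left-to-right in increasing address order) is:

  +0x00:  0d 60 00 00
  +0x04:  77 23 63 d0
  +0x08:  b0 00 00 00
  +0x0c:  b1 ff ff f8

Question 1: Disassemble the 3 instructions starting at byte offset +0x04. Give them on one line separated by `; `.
[04] 77 23 63 d0 → 0x772363d0
  opcode bits[31:25]=0x3b: lsli/RI
  rd@[24:22]=0x4 ⇒ r4
  imm@[21:0]=0x2363d0 ⇒ $2319312
[08] b0 00 00 00 → 0xb0000000
  opcode bits[31:25]=0x58: jsr/J
  imm@[24:0]=0x0 ⇒ $0
[0c] b1 ff ff f8 → 0xb1fffff8
  opcode bits[31:25]=0x58: jsr/J
  imm@[24:0]=0x1fffff8 (s25→-8) ⇒ $-8

lsli $2319312, r4; jsr $0; jsr $-8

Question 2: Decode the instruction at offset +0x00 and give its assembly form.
@+00  big-endian(0d 60 00 00) = 0x0d600000
  op=0x0d600000>>25=0x6 ⇒ add (RR)
  [24:22] rd=5 = r5
  [21:19] rs=4 = r4

add r4, r5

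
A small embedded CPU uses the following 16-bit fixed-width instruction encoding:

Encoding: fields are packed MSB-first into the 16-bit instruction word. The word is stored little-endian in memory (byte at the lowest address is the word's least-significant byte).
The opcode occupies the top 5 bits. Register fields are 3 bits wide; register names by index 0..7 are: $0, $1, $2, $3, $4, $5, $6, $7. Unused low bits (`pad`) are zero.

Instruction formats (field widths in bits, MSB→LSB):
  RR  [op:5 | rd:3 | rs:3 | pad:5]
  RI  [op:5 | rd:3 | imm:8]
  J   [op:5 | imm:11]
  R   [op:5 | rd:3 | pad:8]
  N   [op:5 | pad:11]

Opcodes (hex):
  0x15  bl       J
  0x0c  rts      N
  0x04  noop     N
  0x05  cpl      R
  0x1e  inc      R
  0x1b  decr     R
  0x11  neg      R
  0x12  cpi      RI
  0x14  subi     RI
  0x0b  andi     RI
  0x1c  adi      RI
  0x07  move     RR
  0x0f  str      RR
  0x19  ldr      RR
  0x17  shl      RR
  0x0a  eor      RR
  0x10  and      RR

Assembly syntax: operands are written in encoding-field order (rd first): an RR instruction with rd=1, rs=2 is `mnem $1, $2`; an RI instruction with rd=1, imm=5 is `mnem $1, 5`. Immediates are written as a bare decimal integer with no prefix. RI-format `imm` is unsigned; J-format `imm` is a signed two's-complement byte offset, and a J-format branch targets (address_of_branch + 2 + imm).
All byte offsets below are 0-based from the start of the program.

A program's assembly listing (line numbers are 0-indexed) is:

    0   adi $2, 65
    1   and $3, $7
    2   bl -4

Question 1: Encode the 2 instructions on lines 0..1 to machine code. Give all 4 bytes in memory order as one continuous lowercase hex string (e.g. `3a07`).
L0: adi op=0x1c:5|rd=2:3|imm=65:8 ⇒ 0xe241 ⇒ little 41 e2
L1: and op=0x10:5|rd=3:3|rs=7:3|pad=0:5 ⇒ 0x83e0 ⇒ little e0 83

41e2e083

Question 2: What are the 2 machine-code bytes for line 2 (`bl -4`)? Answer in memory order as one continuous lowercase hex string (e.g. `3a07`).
fcaf

2. bl fields op=0x15:5|imm=-4:11 → word affch → fc af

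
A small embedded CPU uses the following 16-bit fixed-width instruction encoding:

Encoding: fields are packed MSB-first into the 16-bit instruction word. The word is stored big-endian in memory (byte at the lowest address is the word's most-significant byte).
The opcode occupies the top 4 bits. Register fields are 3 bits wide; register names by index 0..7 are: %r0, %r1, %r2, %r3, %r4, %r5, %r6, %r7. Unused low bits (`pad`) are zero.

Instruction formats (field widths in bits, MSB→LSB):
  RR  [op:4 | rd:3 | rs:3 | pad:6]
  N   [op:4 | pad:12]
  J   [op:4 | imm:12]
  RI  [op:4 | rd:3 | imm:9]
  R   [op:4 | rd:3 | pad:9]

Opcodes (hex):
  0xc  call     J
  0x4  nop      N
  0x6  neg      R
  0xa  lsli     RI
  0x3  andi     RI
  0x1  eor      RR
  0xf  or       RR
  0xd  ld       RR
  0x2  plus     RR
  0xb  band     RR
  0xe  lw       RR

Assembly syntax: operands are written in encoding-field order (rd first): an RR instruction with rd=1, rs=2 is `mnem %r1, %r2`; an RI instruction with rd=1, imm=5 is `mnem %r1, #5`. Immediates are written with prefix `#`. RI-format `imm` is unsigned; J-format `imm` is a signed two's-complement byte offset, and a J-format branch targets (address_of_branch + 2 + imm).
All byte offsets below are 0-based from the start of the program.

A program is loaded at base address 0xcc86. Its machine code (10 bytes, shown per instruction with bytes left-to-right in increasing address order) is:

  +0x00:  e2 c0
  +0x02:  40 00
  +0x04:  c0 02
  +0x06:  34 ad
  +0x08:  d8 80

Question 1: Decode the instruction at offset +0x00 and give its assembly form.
lw %r1, %r3

+0x00: e2 c0 ⇒ word 0xe2c0 (big)
  top 4b → 0xe → lw [RR]
  [11:9] rd=1 = %r1
  [8:6] rs=3 = %r3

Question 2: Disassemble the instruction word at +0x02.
nop

@+02  big-endian(40 00) = 0x4000
  op=0x4000>>12=0x4 ⇒ nop (N)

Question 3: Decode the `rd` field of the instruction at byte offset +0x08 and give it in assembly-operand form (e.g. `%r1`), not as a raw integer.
+0x08: d8 80 ⇒ word 0xd880 (big)
  op=0xd880>>12=0xd ⇒ ld (RR)
  rd@[11:9]=0x4 ⇒ %r4
  rs@[8:6]=0x2 ⇒ %r2

%r4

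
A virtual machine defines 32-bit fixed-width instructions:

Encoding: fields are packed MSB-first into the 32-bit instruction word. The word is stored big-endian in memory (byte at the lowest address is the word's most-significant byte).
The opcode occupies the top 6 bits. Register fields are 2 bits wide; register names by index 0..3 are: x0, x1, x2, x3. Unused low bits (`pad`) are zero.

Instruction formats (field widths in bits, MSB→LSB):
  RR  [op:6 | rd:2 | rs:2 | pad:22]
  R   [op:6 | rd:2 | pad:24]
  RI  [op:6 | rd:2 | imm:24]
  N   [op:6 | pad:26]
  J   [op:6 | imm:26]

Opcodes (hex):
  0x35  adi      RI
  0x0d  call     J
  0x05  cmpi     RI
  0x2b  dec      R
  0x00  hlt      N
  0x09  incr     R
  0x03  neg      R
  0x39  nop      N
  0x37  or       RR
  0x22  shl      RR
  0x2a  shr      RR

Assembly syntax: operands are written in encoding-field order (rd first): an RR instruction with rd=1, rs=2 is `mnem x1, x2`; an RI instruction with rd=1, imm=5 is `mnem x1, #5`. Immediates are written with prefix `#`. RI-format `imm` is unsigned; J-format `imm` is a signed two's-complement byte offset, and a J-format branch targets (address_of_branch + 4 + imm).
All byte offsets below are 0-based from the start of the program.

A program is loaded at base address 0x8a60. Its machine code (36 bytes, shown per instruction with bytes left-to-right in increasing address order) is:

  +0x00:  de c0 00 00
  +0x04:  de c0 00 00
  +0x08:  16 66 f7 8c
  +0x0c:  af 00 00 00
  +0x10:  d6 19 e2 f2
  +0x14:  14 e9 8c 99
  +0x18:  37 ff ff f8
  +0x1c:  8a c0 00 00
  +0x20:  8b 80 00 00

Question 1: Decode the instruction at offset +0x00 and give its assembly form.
@+00  big-endian(de c0 00 00) = 0xdec00000
  op=0xdec00000>>26=0x37 ⇒ or (RR)
  [25:24] rd=2 = x2
  [23:22] rs=3 = x3

or x2, x3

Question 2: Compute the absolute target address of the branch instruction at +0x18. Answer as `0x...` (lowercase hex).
off 0x18: read 37 ff ff f8 as big → 0x37fffff8
  top 6b → 0xd → call [J]
  [25:0] imm=67108856 (s26→-8) = #-8
  target = base 0x8a60 + off 0x18 + 4 + imm -8 = 0x8a74

0x8a74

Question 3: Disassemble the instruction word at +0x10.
adi x2, #1696498

[10] d6 19 e2 f2 → 0xd619e2f2
  op=0xd619e2f2>>26=0x35 ⇒ adi (RI)
  rd: (w>>24)&0x3=0x2 → x2
  imm: (w>>0)&0xffffff=0x19e2f2 → #1696498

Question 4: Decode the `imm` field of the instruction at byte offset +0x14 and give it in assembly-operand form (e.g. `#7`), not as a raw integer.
[14] 14 e9 8c 99 → 0x14e98c99
  opcode bits[31:26]=0x5: cmpi/RI
  rd: (w>>24)&0x3=0x0 → x0
  imm: (w>>0)&0xffffff=0xe98c99 → #15305881

#15305881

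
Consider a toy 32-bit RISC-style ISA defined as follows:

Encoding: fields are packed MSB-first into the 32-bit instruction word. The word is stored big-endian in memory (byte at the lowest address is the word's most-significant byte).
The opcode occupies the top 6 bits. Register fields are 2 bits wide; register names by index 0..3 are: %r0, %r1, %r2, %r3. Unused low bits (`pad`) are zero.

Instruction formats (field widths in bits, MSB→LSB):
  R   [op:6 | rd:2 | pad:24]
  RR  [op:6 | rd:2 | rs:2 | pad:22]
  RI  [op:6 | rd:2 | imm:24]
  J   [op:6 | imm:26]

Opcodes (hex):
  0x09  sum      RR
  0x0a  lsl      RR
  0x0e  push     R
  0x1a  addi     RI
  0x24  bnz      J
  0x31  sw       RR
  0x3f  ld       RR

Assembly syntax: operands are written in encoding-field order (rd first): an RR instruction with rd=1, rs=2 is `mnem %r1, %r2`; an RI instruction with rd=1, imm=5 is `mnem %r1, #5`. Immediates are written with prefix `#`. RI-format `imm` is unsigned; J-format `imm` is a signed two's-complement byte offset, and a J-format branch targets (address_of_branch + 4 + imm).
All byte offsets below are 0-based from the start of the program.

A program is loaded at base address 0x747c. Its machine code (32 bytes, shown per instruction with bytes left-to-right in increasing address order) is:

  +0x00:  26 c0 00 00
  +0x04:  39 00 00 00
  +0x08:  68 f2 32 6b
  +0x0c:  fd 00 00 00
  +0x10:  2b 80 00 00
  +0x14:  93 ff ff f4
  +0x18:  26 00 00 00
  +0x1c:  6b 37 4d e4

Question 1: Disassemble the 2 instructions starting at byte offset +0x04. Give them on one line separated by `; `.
push %r1; addi %r0, #15872619

@+04  big-endian(39 00 00 00) = 0x39000000
  top 6b → 0xe → push [R]
  [25:24] rd=1 = %r1
@+08  big-endian(68 f2 32 6b) = 0x68f2326b
  top 6b → 0x1a → addi [RI]
  [25:24] rd=0 = %r0
  [23:0] imm=15872619 = #15872619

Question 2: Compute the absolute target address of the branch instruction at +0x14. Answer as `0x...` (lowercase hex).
0x7488

@+14  big-endian(93 ff ff f4) = 0x93fffff4
  top 6b → 0x24 → bnz [J]
  imm: (w>>0)&0x3ffffff=0x3fffff4 (s26→-12) → #-12
  target = base 0x747c + off 0x14 + 4 + imm -12 = 0x7488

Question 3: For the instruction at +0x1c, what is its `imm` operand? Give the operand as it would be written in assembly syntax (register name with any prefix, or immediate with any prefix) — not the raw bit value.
+0x1c: 6b 37 4d e4 ⇒ word 0x6b374de4 (big)
  opcode bits[31:26]=0x1a: addi/RI
  rd: (w>>24)&0x3=0x3 → %r3
  imm: (w>>0)&0xffffff=0x374de4 → #3624420

#3624420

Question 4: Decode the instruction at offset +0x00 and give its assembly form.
[00] 26 c0 00 00 → 0x26c00000
  top 6b → 0x9 → sum [RR]
  rd@[25:24]=0x2 ⇒ %r2
  rs@[23:22]=0x3 ⇒ %r3

sum %r2, %r3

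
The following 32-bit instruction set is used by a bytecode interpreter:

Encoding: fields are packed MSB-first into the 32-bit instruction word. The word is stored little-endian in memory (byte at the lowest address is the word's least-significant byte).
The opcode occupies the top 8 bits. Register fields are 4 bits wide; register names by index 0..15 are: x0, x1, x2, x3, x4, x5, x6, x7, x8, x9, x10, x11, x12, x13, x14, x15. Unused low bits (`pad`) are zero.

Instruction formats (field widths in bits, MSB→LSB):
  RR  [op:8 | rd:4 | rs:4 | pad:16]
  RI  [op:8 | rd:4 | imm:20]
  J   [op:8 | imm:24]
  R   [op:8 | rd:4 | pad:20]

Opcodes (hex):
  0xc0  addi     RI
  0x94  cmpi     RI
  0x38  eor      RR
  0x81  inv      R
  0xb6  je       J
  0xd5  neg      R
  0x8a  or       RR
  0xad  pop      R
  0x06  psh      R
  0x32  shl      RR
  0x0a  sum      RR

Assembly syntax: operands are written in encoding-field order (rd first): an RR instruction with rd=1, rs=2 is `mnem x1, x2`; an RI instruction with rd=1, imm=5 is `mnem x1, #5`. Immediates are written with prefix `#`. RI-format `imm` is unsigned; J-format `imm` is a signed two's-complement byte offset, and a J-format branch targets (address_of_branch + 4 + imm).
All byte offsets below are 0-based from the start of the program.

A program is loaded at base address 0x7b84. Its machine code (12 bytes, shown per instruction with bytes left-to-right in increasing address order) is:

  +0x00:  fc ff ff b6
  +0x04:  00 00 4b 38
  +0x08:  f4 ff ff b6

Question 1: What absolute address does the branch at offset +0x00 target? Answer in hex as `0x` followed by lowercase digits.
+0x00: fc ff ff b6 ⇒ word 0xb6fffffc (little)
  opcode bits[31:24]=0xb6: je/J
  imm: (w>>0)&0xffffff=0xfffffc (s24→-4) → #-4
  target = base 0x7b84 + off 0x00 + 4 + imm -4 = 0x7b84

0x7b84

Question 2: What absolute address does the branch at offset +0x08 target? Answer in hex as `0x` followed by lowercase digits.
0x7b84

off 0x08: read f4 ff ff b6 as little → 0xb6fffff4
  op=0xb6fffff4>>24=0xb6 ⇒ je (J)
  [23:0] imm=16777204 (s24→-12) = #-12
  target = base 0x7b84 + off 0x08 + 4 + imm -12 = 0x7b84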